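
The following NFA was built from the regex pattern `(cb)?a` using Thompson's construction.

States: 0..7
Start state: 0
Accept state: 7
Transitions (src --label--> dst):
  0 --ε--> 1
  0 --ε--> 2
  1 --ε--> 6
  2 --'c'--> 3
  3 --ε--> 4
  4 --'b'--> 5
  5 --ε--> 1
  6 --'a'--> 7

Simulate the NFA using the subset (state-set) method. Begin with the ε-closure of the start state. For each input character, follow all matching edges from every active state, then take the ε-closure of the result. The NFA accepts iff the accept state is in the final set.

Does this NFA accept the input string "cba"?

Answer: ACCEPT

Derivation:
start: ε-closure({0}) = {0,1,2,6}
'c' @ 1: {3,4}
'b' @ 2: {1,5,6}
'a' @ 3: {7}  ✓accept
end set {7} — state 7 in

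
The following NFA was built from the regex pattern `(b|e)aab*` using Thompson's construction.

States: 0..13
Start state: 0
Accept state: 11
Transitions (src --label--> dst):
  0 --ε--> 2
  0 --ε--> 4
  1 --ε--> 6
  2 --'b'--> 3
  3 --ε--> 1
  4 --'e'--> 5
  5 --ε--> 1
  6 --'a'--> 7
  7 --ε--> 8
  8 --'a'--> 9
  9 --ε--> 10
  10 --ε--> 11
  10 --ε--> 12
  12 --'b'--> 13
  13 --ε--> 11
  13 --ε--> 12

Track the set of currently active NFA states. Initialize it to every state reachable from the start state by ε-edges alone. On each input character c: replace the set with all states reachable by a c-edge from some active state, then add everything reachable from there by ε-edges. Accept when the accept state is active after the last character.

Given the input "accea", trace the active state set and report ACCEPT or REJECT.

start: ε-closure({0}) = {0,2,4}
'a' @ 1: {}  — dead — no transitions
rest 'ccea' ignored (set empty)
final: {}; accept 11 not in set

Answer: REJECT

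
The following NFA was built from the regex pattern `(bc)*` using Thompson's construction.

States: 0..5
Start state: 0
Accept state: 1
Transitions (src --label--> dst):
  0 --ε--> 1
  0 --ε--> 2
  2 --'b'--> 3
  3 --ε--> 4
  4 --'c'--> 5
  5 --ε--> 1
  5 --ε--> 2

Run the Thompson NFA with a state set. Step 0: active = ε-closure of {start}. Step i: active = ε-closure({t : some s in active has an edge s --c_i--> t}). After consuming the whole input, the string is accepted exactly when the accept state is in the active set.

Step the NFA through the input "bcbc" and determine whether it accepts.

Answer: ACCEPT

Trace:
initial (ε-close {0}): {0,1,2}
'b' @ 1: {3,4}
'c' @ 2: {1,2,5}  ✓accept
'b' @ 3: {3,4}
'c' @ 4: {1,2,5}  ✓accept
after full input: {1,2,5}  (accept=1 in)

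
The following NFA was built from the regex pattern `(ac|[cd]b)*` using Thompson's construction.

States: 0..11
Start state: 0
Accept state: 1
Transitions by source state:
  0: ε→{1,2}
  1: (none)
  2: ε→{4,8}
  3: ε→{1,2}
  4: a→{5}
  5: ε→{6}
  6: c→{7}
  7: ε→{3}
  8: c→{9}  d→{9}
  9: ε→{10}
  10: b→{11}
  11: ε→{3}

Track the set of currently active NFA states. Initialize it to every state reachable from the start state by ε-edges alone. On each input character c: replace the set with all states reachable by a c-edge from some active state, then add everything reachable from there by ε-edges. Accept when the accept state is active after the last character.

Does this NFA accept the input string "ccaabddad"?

start: ε-closure({0}) = {0,1,2,4,8}
'c' @ 1: {9,10}
'c' @ 2: {}  — state set empty
rest 'aabddad' ignored (set empty)
end set {} — state 1 not in

Answer: REJECT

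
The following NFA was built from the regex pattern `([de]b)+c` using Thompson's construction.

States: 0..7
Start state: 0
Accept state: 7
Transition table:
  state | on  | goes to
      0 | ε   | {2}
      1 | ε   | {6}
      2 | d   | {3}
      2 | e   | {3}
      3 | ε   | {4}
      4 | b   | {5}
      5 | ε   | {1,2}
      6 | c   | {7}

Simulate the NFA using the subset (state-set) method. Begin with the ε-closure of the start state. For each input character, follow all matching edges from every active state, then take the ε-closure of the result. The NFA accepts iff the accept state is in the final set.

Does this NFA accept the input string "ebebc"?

Answer: ACCEPT

Steps:
S₀ = ε-closure({0}) = {0,2}
'e' @ 1: {3,4}
'b' @ 2: {1,2,5,6}
'e' @ 3: {3,4}
'b' @ 4: {1,2,5,6}
'c' @ 5: {7}  [accepting]
end set {7} — state 7 in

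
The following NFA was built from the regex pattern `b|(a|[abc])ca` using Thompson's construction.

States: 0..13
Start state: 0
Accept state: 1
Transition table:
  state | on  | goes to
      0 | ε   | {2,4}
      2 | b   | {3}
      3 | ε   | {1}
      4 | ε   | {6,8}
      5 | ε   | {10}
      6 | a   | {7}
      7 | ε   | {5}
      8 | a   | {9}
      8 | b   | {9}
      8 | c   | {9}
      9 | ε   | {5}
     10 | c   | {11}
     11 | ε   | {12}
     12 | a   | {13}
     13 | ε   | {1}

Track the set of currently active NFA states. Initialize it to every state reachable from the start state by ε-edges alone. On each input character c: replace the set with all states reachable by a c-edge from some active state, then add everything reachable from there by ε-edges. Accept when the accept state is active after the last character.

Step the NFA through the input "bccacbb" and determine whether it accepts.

initial (ε-close {0}): {0,2,4,6,8}
'b' @ 1: {1,3,5,9,10}  ✓accept
'c' @ 2: {11,12}
'c' @ 3: {}  — no active states
rest 'acbb' ignored (set empty)
after full input: {}  (accept=1 not in)

Answer: REJECT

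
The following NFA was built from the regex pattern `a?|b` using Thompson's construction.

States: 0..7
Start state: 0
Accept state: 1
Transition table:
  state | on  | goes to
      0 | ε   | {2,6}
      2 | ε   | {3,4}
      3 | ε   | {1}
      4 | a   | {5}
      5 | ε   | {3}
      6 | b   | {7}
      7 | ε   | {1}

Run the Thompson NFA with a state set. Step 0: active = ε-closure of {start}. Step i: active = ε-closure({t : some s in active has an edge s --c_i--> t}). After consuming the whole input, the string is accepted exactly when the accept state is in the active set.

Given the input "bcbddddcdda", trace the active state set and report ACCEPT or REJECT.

start: ε-closure({0}) = {0,1,2,3,4,6}
'b' @ 1: {1,7}  [accepting]
'c' @ 2: {}  — no active states
rest 'bddddcdda' ignored (set empty)
final: {}; accept 1 not in set

Answer: REJECT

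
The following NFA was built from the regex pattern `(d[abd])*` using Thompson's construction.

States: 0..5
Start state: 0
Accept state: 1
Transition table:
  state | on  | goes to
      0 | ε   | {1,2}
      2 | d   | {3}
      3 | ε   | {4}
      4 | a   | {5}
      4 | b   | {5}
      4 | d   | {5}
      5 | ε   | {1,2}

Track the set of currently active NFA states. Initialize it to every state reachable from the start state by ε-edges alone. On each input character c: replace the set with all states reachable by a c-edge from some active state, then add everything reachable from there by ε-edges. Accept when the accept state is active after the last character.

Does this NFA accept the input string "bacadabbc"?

start: ε-closure({0}) = {0,1,2}
'b' @ 1: {}  — no active states
rest 'acadabbc' ignored (set empty)
after full input: {}  (accept=1 not in)

Answer: REJECT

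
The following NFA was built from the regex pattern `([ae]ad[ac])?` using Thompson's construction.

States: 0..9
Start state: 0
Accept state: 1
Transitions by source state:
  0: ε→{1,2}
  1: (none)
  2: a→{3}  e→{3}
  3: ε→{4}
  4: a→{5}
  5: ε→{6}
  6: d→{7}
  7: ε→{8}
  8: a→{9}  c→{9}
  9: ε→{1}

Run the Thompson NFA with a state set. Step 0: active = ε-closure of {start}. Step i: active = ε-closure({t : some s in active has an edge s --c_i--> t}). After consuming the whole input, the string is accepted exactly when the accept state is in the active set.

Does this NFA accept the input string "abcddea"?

S₀ = ε-closure({0}) = {0,1,2}
'a' @ 1: {3,4}
'b' @ 2: {}  — dead — no transitions
rest 'cddea' ignored (set empty)
final: {}; accept 1 not in set

Answer: REJECT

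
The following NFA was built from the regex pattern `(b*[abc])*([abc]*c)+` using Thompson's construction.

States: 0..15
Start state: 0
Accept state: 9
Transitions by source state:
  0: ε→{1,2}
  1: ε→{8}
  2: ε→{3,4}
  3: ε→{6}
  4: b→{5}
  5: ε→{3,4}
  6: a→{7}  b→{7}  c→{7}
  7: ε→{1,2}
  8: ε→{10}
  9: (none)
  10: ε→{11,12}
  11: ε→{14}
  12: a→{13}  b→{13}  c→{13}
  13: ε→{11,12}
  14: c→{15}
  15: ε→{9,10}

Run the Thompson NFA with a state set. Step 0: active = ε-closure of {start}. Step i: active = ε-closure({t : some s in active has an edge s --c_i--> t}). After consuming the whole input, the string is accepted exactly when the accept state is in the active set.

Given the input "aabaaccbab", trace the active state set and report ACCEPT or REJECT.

Answer: REJECT

Steps:
S₀ = ε-closure({0}) = {0,1,2,3,4,6,8,10,11,12,14}
'a' @ 1: {1,2,3,4,6,7,8,10,11,12,13,14}
'a' @ 2: {1,2,3,4,6,7,8,10,11,12,13,14}
'b' @ 3: {1,2,3,4,5,6,7,8,10,11,12,13,14}
'a' @ 4: {1,2,3,4,6,7,8,10,11,12,13,14}
'a' @ 5: {1,2,3,4,6,7,8,10,11,12,13,14}
'c' @ 6: {1,2,3,4,6,7,8,9,10,11,12,13,14,15}  [accepting]
'c' @ 7: {1,2,3,4,6,7,8,9,10,11,12,13,14,15}  [accepting]
'b' @ 8: {1,2,3,4,5,6,7,8,10,11,12,13,14}
'a' @ 9: {1,2,3,4,6,7,8,10,11,12,13,14}
'b' @ 10: {1,2,3,4,5,6,7,8,10,11,12,13,14}
end set {1,2,3,4,5,6,7,8,10,11,12,13,14} — state 9 not in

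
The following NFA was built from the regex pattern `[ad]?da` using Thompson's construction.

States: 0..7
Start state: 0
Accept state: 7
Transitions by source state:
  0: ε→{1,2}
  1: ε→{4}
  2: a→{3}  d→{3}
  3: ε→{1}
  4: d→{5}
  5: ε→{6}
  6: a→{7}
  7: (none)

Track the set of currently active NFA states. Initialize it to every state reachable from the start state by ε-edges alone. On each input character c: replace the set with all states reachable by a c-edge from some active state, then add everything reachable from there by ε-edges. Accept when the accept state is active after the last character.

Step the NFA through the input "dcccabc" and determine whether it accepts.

Answer: REJECT

Steps:
S₀ = ε-closure({0}) = {0,1,2,4}
'd' @ 1: {1,3,4,5,6}
'c' @ 2: {}  — state set empty
rest 'ccabc' ignored (set empty)
after full input: {}  (accept=7 not in)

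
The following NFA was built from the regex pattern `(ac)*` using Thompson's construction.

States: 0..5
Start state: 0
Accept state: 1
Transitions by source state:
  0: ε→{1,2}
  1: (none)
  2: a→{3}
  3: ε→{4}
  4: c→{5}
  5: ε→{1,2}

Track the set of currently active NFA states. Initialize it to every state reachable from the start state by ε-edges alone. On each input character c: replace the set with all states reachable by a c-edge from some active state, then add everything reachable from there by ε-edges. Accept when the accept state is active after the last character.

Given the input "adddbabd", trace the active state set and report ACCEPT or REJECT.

initial (ε-close {0}): {0,1,2}
'a' @ 1: {3,4}
'd' @ 2: {}  — no active states
rest 'ddbabd' ignored (set empty)
end set {} — state 1 not in

Answer: REJECT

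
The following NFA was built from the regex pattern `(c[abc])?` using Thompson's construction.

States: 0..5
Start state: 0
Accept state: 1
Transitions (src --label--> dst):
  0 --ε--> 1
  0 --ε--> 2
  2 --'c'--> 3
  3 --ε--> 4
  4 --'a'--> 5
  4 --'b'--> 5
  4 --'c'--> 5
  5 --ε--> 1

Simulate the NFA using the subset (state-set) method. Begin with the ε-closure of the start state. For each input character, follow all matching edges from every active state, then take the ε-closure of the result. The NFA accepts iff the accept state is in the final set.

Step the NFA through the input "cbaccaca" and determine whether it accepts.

S₀ = ε-closure({0}) = {0,1,2}
'c' @ 1: {3,4}
'b' @ 2: {1,5}  (accept∈set)
'a' @ 3: {}  — no active states
rest 'ccaca' ignored (set empty)
after full input: {}  (accept=1 not in)

Answer: REJECT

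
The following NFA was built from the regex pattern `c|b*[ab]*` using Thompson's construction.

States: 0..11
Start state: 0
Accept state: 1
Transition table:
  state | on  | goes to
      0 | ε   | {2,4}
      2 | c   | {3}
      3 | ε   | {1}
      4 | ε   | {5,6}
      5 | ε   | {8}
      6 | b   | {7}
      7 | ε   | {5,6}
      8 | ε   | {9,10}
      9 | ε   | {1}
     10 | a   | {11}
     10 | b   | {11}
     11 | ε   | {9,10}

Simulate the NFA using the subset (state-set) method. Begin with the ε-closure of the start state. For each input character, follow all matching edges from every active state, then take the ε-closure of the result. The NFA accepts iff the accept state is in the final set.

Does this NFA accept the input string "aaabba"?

Answer: ACCEPT

Derivation:
start: ε-closure({0}) = {0,1,2,4,5,6,8,9,10}
'a' @ 1: {1,9,10,11}  ✓accept
'a' @ 2: {1,9,10,11}  ✓accept
'a' @ 3: {1,9,10,11}  ✓accept
'b' @ 4: {1,9,10,11}  ✓accept
'b' @ 5: {1,9,10,11}  ✓accept
'a' @ 6: {1,9,10,11}  ✓accept
after full input: {1,9,10,11}  (accept=1 in)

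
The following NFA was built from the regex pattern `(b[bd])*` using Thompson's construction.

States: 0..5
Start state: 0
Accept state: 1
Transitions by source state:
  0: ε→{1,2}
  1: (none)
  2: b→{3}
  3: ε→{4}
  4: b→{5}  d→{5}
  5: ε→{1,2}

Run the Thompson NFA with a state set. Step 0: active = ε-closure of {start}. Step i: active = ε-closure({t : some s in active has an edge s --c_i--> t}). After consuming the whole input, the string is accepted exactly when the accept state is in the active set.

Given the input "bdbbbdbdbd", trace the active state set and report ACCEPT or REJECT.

Answer: ACCEPT

Derivation:
initial (ε-close {0}): {0,1,2}
'b' @ 1: {3,4}
'd' @ 2: {1,2,5}  ✓accept
'b' @ 3: {3,4}
'b' @ 4: {1,2,5}  ✓accept
'b' @ 5: {3,4}
'd' @ 6: {1,2,5}  ✓accept
'b' @ 7: {3,4}
'd' @ 8: {1,2,5}  ✓accept
'b' @ 9: {3,4}
'd' @ 10: {1,2,5}  ✓accept
after full input: {1,2,5}  (accept=1 in)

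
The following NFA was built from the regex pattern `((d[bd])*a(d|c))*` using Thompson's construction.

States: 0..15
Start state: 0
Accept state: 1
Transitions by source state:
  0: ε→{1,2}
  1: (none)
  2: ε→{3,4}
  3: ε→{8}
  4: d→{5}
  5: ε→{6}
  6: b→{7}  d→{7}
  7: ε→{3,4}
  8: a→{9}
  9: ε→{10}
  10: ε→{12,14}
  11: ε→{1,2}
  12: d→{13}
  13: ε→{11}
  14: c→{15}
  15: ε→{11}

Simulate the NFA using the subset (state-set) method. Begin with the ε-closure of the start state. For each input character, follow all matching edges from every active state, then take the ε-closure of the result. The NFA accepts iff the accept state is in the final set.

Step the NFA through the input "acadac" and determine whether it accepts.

S₀ = ε-closure({0}) = {0,1,2,3,4,8}
'a' @ 1: {9,10,12,14}
'c' @ 2: {1,2,3,4,8,11,15}  [accepting]
'a' @ 3: {9,10,12,14}
'd' @ 4: {1,2,3,4,8,11,13}  [accepting]
'a' @ 5: {9,10,12,14}
'c' @ 6: {1,2,3,4,8,11,15}  [accepting]
after full input: {1,2,3,4,8,11,15}  (accept=1 in)

Answer: ACCEPT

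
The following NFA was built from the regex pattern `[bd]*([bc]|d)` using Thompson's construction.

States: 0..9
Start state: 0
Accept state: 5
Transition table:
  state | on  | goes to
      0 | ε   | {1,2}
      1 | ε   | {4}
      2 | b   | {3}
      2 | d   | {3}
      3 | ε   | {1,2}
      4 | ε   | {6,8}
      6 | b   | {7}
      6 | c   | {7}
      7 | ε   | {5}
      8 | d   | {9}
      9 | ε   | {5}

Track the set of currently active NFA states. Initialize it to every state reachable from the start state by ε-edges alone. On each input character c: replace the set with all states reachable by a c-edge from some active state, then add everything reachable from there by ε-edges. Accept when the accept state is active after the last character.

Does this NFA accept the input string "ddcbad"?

S₀ = ε-closure({0}) = {0,1,2,4,6,8}
'd' @ 1: {1,2,3,4,5,6,8,9}  [accepting]
'd' @ 2: {1,2,3,4,5,6,8,9}  [accepting]
'c' @ 3: {5,7}  [accepting]
'b' @ 4: {}  — no active states
rest 'ad' ignored (set empty)
final: {}; accept 5 not in set

Answer: REJECT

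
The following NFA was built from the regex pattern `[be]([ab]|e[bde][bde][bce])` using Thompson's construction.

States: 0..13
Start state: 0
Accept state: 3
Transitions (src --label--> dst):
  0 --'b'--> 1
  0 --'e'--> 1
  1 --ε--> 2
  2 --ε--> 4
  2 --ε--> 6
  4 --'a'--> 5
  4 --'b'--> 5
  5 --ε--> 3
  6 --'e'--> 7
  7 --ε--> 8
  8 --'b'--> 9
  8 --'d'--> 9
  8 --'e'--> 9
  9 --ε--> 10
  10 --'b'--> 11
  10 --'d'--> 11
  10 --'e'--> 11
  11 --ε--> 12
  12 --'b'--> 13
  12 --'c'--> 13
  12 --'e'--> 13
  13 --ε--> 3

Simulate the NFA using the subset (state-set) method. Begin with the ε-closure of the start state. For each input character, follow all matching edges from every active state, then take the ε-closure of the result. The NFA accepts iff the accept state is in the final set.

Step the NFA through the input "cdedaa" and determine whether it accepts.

Answer: REJECT

Derivation:
initial (ε-close {0}): {0}
'c' @ 1: {}  — dead — no transitions
rest 'dedaa' ignored (set empty)
final: {}; accept 3 not in set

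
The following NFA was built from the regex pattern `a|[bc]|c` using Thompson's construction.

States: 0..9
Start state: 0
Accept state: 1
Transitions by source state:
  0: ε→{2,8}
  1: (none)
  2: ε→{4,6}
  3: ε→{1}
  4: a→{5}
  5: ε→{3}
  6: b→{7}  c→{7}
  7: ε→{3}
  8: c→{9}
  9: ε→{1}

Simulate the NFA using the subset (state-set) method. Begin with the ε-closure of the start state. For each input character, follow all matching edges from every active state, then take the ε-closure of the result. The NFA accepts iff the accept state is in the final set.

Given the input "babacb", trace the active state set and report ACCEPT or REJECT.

Answer: REJECT

Derivation:
S₀ = ε-closure({0}) = {0,2,4,6,8}
'b' @ 1: {1,3,7}  ✓accept
'a' @ 2: {}  — dead — no transitions
rest 'bacb' ignored (set empty)
after full input: {}  (accept=1 not in)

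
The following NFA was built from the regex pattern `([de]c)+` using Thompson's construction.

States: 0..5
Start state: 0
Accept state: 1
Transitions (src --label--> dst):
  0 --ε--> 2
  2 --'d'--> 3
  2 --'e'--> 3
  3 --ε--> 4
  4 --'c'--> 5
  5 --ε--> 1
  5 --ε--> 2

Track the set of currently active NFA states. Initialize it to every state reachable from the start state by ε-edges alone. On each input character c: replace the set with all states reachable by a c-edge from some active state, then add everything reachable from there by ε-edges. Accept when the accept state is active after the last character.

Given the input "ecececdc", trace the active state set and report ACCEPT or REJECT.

start: ε-closure({0}) = {0,2}
'e' @ 1: {3,4}
'c' @ 2: {1,2,5}  ✓accept
'e' @ 3: {3,4}
'c' @ 4: {1,2,5}  ✓accept
'e' @ 5: {3,4}
'c' @ 6: {1,2,5}  ✓accept
'd' @ 7: {3,4}
'c' @ 8: {1,2,5}  ✓accept
after full input: {1,2,5}  (accept=1 in)

Answer: ACCEPT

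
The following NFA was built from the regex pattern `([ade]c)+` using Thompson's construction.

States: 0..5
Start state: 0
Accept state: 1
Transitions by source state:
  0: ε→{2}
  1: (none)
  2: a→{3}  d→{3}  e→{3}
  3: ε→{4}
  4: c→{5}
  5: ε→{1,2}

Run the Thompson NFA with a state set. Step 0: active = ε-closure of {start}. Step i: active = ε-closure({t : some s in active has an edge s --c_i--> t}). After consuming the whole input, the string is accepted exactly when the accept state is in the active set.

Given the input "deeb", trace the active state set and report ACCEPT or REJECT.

S₀ = ε-closure({0}) = {0,2}
'd' @ 1: {3,4}
'e' @ 2: {}  — state set empty
rest 'eb' ignored (set empty)
after full input: {}  (accept=1 not in)

Answer: REJECT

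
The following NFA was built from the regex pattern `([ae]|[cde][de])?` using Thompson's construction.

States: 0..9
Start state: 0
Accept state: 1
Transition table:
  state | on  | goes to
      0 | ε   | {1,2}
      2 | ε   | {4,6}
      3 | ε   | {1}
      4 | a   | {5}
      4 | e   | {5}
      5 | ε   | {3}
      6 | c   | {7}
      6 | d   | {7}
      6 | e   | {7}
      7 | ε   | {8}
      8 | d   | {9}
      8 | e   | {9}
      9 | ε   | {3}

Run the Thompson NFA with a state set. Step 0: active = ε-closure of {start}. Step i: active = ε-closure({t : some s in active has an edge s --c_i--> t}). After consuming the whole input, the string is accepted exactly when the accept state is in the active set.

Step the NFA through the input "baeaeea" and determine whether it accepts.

Answer: REJECT

Derivation:
initial (ε-close {0}): {0,1,2,4,6}
'b' @ 1: {}  — no active states
rest 'aeaeea' ignored (set empty)
after full input: {}  (accept=1 not in)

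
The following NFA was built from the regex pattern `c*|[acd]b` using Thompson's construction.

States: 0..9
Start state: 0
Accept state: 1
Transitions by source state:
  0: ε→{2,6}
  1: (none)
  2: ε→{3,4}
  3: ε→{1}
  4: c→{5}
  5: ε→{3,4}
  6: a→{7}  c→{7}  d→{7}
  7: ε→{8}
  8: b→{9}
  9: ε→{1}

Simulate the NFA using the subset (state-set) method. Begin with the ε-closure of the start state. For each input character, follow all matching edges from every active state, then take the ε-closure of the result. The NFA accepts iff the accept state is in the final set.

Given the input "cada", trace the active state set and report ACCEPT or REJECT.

Answer: REJECT

Steps:
initial (ε-close {0}): {0,1,2,3,4,6}
'c' @ 1: {1,3,4,5,7,8}  ✓accept
'a' @ 2: {}  — no active states
rest 'da' ignored (set empty)
after full input: {}  (accept=1 not in)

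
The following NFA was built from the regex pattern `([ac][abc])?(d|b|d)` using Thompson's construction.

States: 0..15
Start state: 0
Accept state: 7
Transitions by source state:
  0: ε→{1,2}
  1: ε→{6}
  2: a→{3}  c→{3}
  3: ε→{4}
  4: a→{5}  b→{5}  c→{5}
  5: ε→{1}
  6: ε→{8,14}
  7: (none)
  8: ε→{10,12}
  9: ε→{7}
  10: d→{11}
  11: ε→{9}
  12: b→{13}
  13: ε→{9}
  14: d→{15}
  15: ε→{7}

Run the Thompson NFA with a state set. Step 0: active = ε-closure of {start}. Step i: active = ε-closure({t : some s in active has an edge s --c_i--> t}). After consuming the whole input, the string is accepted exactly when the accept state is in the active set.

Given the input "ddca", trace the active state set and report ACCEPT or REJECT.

Answer: REJECT

Derivation:
S₀ = ε-closure({0}) = {0,1,2,6,8,10,12,14}
'd' @ 1: {7,9,11,15}  (accept∈set)
'd' @ 2: {}  — state set empty
rest 'ca' ignored (set empty)
end set {} — state 7 not in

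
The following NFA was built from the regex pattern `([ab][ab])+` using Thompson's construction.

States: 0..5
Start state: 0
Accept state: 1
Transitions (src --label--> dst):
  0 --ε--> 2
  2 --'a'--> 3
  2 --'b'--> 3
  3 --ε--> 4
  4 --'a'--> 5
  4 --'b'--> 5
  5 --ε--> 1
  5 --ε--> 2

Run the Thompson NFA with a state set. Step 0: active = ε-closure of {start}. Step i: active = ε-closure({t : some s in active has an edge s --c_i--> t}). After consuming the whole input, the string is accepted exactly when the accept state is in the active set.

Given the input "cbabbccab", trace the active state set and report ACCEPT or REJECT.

Answer: REJECT

Derivation:
S₀ = ε-closure({0}) = {0,2}
'c' @ 1: {}  — state set empty
rest 'babbccab' ignored (set empty)
after full input: {}  (accept=1 not in)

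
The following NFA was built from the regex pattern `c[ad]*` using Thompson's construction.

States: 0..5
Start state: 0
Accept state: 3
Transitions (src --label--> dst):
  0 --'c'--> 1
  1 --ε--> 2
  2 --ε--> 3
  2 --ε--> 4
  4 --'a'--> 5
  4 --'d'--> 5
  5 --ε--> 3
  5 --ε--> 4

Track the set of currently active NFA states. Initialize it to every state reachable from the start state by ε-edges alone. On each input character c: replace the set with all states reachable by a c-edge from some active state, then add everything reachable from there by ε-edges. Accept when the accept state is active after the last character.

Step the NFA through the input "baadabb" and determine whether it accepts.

Answer: REJECT

Trace:
S₀ = ε-closure({0}) = {0}
'b' @ 1: {}  — dead — no transitions
rest 'aadabb' ignored (set empty)
after full input: {}  (accept=3 not in)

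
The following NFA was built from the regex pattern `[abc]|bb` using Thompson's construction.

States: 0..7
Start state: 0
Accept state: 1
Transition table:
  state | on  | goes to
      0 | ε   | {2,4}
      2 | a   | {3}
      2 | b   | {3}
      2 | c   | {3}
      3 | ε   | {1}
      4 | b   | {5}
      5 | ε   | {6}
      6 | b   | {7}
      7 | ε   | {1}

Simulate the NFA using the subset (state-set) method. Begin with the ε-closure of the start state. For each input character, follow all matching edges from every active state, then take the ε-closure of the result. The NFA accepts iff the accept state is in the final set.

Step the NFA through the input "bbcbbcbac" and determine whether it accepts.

Answer: REJECT

Trace:
initial (ε-close {0}): {0,2,4}
'b' @ 1: {1,3,5,6}  [accepting]
'b' @ 2: {1,7}  [accepting]
'c' @ 3: {}  — dead — no transitions
rest 'bbcbac' ignored (set empty)
end set {} — state 1 not in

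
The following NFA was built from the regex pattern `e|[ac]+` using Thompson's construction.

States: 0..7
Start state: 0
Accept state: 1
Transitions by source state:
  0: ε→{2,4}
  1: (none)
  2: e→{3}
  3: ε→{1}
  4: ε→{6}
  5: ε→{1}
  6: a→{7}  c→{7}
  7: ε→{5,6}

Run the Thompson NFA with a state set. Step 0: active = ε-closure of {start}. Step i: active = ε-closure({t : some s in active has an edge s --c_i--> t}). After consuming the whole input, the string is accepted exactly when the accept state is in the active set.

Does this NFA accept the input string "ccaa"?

Answer: ACCEPT

Steps:
S₀ = ε-closure({0}) = {0,2,4,6}
'c' @ 1: {1,5,6,7}  [accepting]
'c' @ 2: {1,5,6,7}  [accepting]
'a' @ 3: {1,5,6,7}  [accepting]
'a' @ 4: {1,5,6,7}  [accepting]
after full input: {1,5,6,7}  (accept=1 in)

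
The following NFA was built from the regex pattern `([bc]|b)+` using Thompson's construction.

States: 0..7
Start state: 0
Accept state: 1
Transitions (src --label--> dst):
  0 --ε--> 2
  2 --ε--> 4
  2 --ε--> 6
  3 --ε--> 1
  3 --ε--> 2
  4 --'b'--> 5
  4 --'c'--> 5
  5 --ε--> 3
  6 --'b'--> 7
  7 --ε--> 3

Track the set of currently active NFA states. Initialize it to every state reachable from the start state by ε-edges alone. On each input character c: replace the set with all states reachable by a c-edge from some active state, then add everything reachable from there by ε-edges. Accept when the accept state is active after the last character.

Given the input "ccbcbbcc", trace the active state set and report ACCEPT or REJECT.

Answer: ACCEPT

Steps:
S₀ = ε-closure({0}) = {0,2,4,6}
'c' @ 1: {1,2,3,4,5,6}  (accept∈set)
'c' @ 2: {1,2,3,4,5,6}  (accept∈set)
'b' @ 3: {1,2,3,4,5,6,7}  (accept∈set)
'c' @ 4: {1,2,3,4,5,6}  (accept∈set)
'b' @ 5: {1,2,3,4,5,6,7}  (accept∈set)
'b' @ 6: {1,2,3,4,5,6,7}  (accept∈set)
'c' @ 7: {1,2,3,4,5,6}  (accept∈set)
'c' @ 8: {1,2,3,4,5,6}  (accept∈set)
after full input: {1,2,3,4,5,6}  (accept=1 in)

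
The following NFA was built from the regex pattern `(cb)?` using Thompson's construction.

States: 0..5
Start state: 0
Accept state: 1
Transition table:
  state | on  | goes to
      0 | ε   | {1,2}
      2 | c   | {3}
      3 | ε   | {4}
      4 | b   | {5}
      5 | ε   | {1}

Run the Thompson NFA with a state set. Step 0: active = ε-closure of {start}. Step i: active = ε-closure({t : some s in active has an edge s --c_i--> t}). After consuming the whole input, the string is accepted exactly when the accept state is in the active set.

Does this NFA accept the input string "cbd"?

Answer: REJECT

Derivation:
S₀ = ε-closure({0}) = {0,1,2}
'c' @ 1: {3,4}
'b' @ 2: {1,5}  [accepting]
'd' @ 3: {}  — state set empty
after full input: {}  (accept=1 not in)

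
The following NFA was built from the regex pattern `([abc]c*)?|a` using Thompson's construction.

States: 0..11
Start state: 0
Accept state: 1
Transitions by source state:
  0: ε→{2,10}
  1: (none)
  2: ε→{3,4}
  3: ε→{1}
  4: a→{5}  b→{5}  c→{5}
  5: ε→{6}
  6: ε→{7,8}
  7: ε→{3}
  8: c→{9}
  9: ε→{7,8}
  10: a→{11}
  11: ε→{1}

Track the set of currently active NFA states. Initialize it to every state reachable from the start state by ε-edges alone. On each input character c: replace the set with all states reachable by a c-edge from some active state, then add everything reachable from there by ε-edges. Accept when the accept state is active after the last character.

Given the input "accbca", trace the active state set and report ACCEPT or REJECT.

Answer: REJECT

Trace:
initial (ε-close {0}): {0,1,2,3,4,10}
'a' @ 1: {1,3,5,6,7,8,11}  (accept∈set)
'c' @ 2: {1,3,7,8,9}  (accept∈set)
'c' @ 3: {1,3,7,8,9}  (accept∈set)
'b' @ 4: {}  — state set empty
rest 'ca' ignored (set empty)
after full input: {}  (accept=1 not in)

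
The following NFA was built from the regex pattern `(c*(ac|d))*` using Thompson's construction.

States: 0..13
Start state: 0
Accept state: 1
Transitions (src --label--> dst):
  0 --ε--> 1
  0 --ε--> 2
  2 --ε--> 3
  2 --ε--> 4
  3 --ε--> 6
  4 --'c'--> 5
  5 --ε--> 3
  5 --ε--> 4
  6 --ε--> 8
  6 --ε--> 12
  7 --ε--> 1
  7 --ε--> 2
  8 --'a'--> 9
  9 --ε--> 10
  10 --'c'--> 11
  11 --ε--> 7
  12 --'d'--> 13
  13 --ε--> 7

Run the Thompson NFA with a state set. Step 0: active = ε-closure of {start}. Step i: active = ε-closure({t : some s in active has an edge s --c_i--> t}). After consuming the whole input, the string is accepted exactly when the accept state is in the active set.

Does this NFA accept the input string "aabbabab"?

start: ε-closure({0}) = {0,1,2,3,4,6,8,12}
'a' @ 1: {9,10}
'a' @ 2: {}  — no active states
rest 'bbabab' ignored (set empty)
after full input: {}  (accept=1 not in)

Answer: REJECT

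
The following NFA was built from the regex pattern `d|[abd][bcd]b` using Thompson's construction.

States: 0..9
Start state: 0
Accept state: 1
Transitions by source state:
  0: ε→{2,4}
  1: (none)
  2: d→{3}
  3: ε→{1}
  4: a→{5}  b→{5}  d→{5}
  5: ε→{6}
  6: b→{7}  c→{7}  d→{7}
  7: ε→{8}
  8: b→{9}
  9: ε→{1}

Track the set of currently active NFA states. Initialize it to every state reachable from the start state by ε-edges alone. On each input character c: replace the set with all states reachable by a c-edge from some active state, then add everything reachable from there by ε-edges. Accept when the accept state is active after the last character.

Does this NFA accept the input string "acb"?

start: ε-closure({0}) = {0,2,4}
'a' @ 1: {5,6}
'c' @ 2: {7,8}
'b' @ 3: {1,9}  ✓accept
end set {1,9} — state 1 in

Answer: ACCEPT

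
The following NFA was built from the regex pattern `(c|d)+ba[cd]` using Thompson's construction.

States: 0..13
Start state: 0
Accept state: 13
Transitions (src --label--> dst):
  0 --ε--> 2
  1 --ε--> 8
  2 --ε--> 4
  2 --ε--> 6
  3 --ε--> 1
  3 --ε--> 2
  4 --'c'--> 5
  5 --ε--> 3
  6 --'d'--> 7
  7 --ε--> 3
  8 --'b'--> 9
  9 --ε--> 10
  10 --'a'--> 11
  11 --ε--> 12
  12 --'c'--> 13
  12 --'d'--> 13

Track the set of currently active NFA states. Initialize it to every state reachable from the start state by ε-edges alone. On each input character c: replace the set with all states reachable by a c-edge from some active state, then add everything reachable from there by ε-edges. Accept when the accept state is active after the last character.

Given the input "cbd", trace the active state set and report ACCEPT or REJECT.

start: ε-closure({0}) = {0,2,4,6}
'c' @ 1: {1,2,3,4,5,6,8}
'b' @ 2: {9,10}
'd' @ 3: {}  — dead — no transitions
end set {} — state 13 not in

Answer: REJECT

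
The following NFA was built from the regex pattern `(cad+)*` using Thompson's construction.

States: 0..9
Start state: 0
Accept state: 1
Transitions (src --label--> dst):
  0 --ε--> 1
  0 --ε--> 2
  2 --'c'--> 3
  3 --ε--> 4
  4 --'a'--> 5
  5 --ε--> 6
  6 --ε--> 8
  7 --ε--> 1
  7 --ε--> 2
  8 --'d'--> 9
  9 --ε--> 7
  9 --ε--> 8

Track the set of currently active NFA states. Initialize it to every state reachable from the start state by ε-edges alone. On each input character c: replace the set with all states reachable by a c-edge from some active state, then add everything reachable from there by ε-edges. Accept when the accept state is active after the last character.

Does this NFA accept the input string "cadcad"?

Answer: ACCEPT

Derivation:
start: ε-closure({0}) = {0,1,2}
'c' @ 1: {3,4}
'a' @ 2: {5,6,8}
'd' @ 3: {1,2,7,8,9}  (accept∈set)
'c' @ 4: {3,4}
'a' @ 5: {5,6,8}
'd' @ 6: {1,2,7,8,9}  (accept∈set)
final: {1,2,7,8,9}; accept 1 in set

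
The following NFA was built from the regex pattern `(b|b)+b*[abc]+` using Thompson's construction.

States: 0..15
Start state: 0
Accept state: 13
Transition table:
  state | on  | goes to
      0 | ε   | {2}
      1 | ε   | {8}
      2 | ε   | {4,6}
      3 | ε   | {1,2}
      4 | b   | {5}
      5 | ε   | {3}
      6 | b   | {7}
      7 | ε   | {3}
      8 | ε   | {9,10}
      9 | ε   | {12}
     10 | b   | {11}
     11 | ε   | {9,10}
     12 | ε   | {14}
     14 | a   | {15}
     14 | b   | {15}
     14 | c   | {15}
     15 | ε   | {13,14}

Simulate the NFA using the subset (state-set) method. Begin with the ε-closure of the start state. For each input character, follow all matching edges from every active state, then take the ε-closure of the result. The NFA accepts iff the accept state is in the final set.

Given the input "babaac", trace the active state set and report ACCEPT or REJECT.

Answer: ACCEPT

Derivation:
S₀ = ε-closure({0}) = {0,2,4,6}
'b' @ 1: {1,2,3,4,5,6,7,8,9,10,12,14}
'a' @ 2: {13,14,15}  [accepting]
'b' @ 3: {13,14,15}  [accepting]
'a' @ 4: {13,14,15}  [accepting]
'a' @ 5: {13,14,15}  [accepting]
'c' @ 6: {13,14,15}  [accepting]
after full input: {13,14,15}  (accept=13 in)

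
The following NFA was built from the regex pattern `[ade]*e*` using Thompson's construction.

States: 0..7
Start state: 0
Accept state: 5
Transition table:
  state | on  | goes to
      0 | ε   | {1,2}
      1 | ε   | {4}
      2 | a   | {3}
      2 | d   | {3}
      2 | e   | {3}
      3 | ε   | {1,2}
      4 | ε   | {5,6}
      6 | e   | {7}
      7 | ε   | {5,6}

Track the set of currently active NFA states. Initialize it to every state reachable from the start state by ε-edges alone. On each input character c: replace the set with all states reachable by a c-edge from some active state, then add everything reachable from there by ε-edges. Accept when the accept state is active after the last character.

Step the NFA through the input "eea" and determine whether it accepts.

Answer: ACCEPT

Derivation:
initial (ε-close {0}): {0,1,2,4,5,6}
'e' @ 1: {1,2,3,4,5,6,7}  (accept∈set)
'e' @ 2: {1,2,3,4,5,6,7}  (accept∈set)
'a' @ 3: {1,2,3,4,5,6}  (accept∈set)
after full input: {1,2,3,4,5,6}  (accept=5 in)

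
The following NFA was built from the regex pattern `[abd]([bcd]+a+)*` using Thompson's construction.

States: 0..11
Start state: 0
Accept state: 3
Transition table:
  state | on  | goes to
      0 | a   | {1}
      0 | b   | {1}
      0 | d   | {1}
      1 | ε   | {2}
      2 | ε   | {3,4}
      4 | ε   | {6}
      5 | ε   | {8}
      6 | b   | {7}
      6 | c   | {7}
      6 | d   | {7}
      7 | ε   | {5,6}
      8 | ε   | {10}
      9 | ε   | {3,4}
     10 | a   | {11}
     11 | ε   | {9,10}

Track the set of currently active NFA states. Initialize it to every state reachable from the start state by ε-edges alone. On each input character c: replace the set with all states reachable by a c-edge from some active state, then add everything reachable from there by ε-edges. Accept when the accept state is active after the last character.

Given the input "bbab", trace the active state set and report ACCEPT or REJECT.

Answer: REJECT

Steps:
S₀ = ε-closure({0}) = {0}
'b' @ 1: {1,2,3,4,6}  (accept∈set)
'b' @ 2: {5,6,7,8,10}
'a' @ 3: {3,4,6,9,10,11}  (accept∈set)
'b' @ 4: {5,6,7,8,10}
final: {5,6,7,8,10}; accept 3 not in set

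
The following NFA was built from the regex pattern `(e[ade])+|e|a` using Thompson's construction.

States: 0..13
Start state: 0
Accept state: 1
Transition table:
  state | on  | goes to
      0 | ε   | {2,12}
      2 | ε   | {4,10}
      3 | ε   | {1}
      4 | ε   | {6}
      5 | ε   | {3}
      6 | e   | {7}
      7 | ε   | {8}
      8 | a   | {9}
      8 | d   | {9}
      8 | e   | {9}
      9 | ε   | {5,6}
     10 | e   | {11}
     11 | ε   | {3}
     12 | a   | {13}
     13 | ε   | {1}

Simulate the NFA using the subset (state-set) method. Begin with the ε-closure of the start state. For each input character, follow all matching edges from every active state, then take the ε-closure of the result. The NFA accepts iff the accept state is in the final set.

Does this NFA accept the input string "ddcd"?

Answer: REJECT

Derivation:
initial (ε-close {0}): {0,2,4,6,10,12}
'd' @ 1: {}  — no active states
rest 'dcd' ignored (set empty)
after full input: {}  (accept=1 not in)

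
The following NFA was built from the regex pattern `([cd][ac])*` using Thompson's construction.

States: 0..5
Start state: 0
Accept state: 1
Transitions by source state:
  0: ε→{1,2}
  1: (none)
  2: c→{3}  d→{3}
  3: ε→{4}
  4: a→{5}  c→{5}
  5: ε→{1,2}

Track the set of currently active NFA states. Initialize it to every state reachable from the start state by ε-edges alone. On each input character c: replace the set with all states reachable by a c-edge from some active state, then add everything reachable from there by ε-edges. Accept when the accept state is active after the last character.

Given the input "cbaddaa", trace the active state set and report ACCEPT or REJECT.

Answer: REJECT

Derivation:
start: ε-closure({0}) = {0,1,2}
'c' @ 1: {3,4}
'b' @ 2: {}  — state set empty
rest 'addaa' ignored (set empty)
after full input: {}  (accept=1 not in)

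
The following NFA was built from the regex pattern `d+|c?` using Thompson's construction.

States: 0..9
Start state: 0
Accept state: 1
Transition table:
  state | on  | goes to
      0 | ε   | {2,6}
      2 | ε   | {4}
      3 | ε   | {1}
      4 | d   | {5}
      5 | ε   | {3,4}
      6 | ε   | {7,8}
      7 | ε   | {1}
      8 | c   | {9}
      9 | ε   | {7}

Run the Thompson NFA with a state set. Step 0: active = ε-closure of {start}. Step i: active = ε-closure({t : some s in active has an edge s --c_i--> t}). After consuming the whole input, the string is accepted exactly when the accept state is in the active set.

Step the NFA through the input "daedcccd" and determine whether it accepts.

start: ε-closure({0}) = {0,1,2,4,6,7,8}
'd' @ 1: {1,3,4,5}  [accepting]
'a' @ 2: {}  — no active states
rest 'edcccd' ignored (set empty)
end set {} — state 1 not in

Answer: REJECT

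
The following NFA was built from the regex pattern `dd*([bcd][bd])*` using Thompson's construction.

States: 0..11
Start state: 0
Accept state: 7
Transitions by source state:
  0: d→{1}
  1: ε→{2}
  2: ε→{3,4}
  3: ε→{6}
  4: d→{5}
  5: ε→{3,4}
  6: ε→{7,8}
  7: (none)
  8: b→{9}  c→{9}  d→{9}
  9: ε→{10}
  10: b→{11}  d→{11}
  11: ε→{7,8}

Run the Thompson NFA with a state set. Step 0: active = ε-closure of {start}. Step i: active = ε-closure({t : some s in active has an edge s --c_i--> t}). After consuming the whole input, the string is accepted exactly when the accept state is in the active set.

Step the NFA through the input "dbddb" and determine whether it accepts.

start: ε-closure({0}) = {0}
'd' @ 1: {1,2,3,4,6,7,8}  (accept∈set)
'b' @ 2: {9,10}
'd' @ 3: {7,8,11}  (accept∈set)
'd' @ 4: {9,10}
'b' @ 5: {7,8,11}  (accept∈set)
end set {7,8,11} — state 7 in

Answer: ACCEPT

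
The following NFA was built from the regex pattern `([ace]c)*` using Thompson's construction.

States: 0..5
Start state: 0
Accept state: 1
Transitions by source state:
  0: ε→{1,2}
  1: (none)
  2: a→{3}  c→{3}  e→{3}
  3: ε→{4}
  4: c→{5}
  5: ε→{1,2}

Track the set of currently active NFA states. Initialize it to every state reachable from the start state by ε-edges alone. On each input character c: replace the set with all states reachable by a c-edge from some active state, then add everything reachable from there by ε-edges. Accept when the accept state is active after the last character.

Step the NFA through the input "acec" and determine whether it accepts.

Answer: ACCEPT

Steps:
initial (ε-close {0}): {0,1,2}
'a' @ 1: {3,4}
'c' @ 2: {1,2,5}  [accepting]
'e' @ 3: {3,4}
'c' @ 4: {1,2,5}  [accepting]
end set {1,2,5} — state 1 in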